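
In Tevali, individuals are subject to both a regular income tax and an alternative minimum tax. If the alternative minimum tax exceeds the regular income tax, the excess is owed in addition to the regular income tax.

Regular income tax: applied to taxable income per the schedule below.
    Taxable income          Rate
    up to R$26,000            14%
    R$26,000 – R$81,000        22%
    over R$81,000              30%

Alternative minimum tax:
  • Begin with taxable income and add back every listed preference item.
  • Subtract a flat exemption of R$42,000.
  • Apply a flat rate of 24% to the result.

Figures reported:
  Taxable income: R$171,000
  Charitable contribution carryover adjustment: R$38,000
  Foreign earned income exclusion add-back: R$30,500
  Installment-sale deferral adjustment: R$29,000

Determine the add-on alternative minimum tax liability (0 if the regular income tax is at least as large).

Regular income tax:
  R$26,000 × 14% = R$3,640
  R$55,000 × 22% = R$12,100
  R$90,000 × 30% = R$27,000
  → R$42,740

Alternative minimum tax:
  Adjusted income: R$171,000 + R$38,000 + R$30,500 + R$29,000 = R$268,500
  Less exemption R$42,000 → base R$226,500
  R$226,500 × 24% = R$54,360

Excess of alternative minimum tax over regular income tax: R$54,360 − R$42,740 = R$11,620.

R$11,620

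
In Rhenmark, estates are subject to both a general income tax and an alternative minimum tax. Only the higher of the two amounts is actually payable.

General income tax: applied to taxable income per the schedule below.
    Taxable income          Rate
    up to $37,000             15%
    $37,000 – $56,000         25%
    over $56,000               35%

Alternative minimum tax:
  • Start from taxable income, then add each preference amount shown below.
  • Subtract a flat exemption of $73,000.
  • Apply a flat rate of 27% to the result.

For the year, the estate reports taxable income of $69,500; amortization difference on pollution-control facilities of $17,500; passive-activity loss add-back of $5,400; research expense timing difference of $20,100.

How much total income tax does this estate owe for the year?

$15,025

Alternative minimum tax:
  Adjusted income: $69,500 + $17,500 + $5,400 + $20,100 = $112,500
  Less exemption $73,000 → base $39,500
  $39,500 × 27% = $10,665

General income tax:
  $37,000 × 15% = $5,550
  $19,000 × 25% = $4,750
  $13,500 × 35% = $4,725
  → $15,025

$15,025 > $10,665, so the general income tax governs.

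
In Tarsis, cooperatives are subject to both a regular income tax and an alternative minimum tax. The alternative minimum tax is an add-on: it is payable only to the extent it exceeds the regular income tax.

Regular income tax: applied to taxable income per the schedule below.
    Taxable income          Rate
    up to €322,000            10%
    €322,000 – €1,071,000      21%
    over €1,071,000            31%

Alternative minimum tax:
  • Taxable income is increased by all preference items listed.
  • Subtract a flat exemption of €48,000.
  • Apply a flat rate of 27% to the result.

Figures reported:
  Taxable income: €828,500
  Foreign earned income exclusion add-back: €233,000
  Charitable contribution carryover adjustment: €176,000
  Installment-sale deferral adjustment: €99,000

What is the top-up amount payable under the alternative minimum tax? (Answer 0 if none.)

Alternative minimum tax:
  Adjusted income: €828,500 + €233,000 + €176,000 + €99,000 = €1,336,500
  Less exemption €48,000 → base €1,288,500
  €1,288,500 × 27% = €347,895

Regular income tax:
  €322,000 × 10% = €32,200
  €506,500 × 21% = €106,365
  → €138,565

Excess of alternative minimum tax over regular income tax: €347,895 − €138,565 = €209,330.

€209,330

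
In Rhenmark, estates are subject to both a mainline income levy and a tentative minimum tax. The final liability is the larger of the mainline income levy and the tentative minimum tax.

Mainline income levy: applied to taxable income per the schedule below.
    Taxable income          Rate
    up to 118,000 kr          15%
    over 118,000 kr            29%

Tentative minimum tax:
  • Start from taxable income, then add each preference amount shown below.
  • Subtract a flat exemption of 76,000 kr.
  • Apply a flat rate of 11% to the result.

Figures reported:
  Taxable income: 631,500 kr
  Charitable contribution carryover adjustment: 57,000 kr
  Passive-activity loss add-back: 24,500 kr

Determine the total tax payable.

166,615 kr

Mainline income levy:
  118,000 kr × 15% = 17,700 kr
  513,500 kr × 29% = 148,915 kr
  → 166,615 kr

Tentative minimum tax:
  Adjusted income: 631,500 kr + 57,000 kr + 24,500 kr = 713,000 kr
  Less exemption 76,000 kr → base 637,000 kr
  637,000 kr × 11% = 70,070 kr

166,615 kr > 70,070 kr, so the mainline income levy governs.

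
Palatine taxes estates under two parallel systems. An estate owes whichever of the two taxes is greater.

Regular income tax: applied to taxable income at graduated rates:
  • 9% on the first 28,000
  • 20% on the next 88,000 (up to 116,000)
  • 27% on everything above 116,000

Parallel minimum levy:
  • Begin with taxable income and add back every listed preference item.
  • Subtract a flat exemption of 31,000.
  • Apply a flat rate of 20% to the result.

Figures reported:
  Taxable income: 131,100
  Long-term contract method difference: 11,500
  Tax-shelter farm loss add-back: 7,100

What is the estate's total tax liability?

24,197

Regular income tax:
  28,000 × 9% = 2,520
  88,000 × 20% = 17,600
  15,100 × 27% = 4,077
  → 24,197

Parallel minimum levy:
  Adjusted income: 131,100 + 11,500 + 7,100 = 149,700
  Less exemption 31,000 → base 118,700
  118,700 × 20% = 23,740

24,197 > 23,740, so the regular income tax governs.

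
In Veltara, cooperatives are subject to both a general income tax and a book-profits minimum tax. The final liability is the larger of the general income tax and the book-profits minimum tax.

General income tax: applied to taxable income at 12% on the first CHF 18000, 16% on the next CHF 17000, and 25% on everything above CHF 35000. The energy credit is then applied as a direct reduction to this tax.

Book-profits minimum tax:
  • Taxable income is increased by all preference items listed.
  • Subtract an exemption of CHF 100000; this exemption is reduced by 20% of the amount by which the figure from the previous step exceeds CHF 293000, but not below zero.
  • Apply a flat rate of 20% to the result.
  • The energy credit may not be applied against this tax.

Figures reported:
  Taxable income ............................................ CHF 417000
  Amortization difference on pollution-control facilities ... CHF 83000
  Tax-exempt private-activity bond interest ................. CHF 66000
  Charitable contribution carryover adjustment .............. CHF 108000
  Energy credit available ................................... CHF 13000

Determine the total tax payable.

CHF 130040

General income tax:
  CHF 18000 × 12% = CHF 2160
  CHF 17000 × 16% = CHF 2720
  CHF 382000 × 25% = CHF 95500
  → CHF 100380
  Less energy credit CHF 13000 → CHF 87380

Book-profits minimum tax:
  Adjusted income: CHF 417000 + CHF 83000 + CHF 66000 + CHF 108000 = CHF 674000
  Exemption: CHF 100000 − 20% × (CHF 674000 − CHF 293000) = CHF 100000 − CHF 76200 = CHF 23800
  Base: CHF 674000 − CHF 23800 = CHF 650200
  CHF 650200 × 20% = CHF 130040

CHF 130040 > CHF 87380, so the book-profits minimum tax is the binding amount.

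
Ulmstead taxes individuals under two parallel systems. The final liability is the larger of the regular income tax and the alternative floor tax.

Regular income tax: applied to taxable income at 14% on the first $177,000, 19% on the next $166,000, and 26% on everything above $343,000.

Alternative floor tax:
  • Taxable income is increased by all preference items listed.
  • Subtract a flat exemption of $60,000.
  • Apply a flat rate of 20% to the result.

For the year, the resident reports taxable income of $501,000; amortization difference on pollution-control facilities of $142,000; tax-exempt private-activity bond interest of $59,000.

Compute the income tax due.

$128,400

Regular income tax:
  $177,000 × 14% = $24,780
  $166,000 × 19% = $31,540
  $158,000 × 26% = $41,080
  → $97,400

Alternative floor tax:
  Adjusted income: $501,000 + $142,000 + $59,000 = $702,000
  Less exemption $60,000 → base $642,000
  $642,000 × 20% = $128,400

$128,400 > $97,400, so the alternative floor tax is the binding amount.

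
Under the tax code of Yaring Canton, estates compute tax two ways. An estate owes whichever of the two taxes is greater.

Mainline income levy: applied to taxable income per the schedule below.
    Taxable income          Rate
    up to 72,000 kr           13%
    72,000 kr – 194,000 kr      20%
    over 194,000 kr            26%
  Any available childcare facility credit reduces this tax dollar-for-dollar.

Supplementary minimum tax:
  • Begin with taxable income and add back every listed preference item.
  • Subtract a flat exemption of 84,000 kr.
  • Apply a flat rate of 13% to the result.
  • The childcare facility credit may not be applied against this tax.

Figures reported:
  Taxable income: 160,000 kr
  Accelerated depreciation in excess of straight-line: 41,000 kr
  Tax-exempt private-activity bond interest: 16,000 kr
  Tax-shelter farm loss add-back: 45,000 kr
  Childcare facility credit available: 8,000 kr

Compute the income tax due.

23,140 kr

Mainline income levy:
  72,000 kr × 13% = 9,360 kr
  88,000 kr × 20% = 17,600 kr
  → 26,960 kr
  Less childcare facility credit 8,000 kr → 18,960 kr

Supplementary minimum tax:
  Adjusted income: 160,000 kr + 41,000 kr + 16,000 kr + 45,000 kr = 262,000 kr
  Less exemption 84,000 kr → base 178,000 kr
  178,000 kr × 13% = 23,140 kr

23,140 kr > 18,960 kr, so the supplementary minimum tax is the binding amount.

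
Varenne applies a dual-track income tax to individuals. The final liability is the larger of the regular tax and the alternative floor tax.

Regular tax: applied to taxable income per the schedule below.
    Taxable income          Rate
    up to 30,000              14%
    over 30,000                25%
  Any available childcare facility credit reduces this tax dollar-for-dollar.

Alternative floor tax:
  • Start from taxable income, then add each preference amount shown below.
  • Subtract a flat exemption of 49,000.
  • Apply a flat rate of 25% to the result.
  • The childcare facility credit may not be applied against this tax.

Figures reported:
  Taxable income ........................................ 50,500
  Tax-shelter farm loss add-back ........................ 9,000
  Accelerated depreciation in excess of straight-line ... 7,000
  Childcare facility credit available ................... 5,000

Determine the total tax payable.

4,375

Regular tax:
  30,000 × 14% = 4,200
  20,500 × 25% = 5,125
  → 9,325
  Less childcare facility credit 5,000 → 4,325

Alternative floor tax:
  Adjusted income: 50,500 + 9,000 + 7,000 = 66,500
  Less exemption 49,000 → base 17,500
  17,500 × 25% = 4,375

4,375 > 4,325, so the alternative floor tax is the binding amount.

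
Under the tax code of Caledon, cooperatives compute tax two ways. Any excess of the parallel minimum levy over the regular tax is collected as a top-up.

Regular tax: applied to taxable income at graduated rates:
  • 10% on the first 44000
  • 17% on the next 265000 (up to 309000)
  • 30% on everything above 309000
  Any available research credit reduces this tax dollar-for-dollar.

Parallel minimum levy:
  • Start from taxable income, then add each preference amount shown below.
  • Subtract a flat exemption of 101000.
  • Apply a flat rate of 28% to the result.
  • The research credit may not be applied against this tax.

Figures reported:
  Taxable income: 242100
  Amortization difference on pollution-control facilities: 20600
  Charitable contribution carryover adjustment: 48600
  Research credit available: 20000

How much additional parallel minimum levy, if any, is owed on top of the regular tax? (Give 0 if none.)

Regular tax:
  44000 × 10% = 4400
  198100 × 17% = 33677
  → 38077
  Less research credit 20000 → 18077

Parallel minimum levy:
  Adjusted income: 242100 + 20600 + 48600 = 311300
  Less exemption 101000 → base 210300
  210300 × 28% = 58884

Excess of parallel minimum levy over regular tax: 58884 − 18077 = 40807.

40807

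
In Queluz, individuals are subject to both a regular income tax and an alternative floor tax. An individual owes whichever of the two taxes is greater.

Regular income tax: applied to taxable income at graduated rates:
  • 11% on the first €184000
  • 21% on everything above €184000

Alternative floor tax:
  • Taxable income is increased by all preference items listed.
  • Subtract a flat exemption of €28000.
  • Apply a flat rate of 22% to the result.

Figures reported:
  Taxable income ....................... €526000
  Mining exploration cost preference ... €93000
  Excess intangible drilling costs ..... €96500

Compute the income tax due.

€151250

Regular income tax:
  €184000 × 11% = €20240
  €342000 × 21% = €71820
  → €92060

Alternative floor tax:
  Adjusted income: €526000 + €93000 + €96500 = €715500
  Less exemption €28000 → base €687500
  €687500 × 22% = €151250

€151250 > €92060, so the alternative floor tax is the binding amount.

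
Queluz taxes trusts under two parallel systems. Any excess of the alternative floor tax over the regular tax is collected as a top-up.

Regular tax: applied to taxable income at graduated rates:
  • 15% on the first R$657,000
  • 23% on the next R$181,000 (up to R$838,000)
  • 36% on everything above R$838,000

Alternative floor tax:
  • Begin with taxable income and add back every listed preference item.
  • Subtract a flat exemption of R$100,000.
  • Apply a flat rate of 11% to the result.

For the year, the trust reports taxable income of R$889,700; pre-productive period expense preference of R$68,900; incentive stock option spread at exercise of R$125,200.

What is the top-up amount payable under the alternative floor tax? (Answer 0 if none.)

Regular tax:
  R$657,000 × 15% = R$98,550
  R$181,000 × 23% = R$41,630
  R$51,700 × 36% = R$18,612
  → R$158,792

Alternative floor tax:
  Adjusted income: R$889,700 + R$68,900 + R$125,200 = R$1,083,800
  Less exemption R$100,000 → base R$983,800
  R$983,800 × 11% = R$108,218

R$108,218 ≤ R$158,792, so no add-on is due.

R$0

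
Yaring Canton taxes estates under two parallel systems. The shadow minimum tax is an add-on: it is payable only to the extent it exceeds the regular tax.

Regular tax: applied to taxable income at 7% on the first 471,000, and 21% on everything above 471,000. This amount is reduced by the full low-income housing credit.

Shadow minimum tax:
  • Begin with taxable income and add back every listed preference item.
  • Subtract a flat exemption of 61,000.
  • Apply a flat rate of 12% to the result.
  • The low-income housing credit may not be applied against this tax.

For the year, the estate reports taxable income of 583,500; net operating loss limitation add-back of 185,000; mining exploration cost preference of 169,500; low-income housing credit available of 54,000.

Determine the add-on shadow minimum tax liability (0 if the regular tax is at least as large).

Regular tax:
  471,000 × 7% = 32,970
  112,500 × 21% = 23,625
  → 56,595
  Less low-income housing credit 54,000 → 2,595

Shadow minimum tax:
  Adjusted income: 583,500 + 185,000 + 169,500 = 938,000
  Less exemption 61,000 → base 877,000
  877,000 × 12% = 105,240

Excess of shadow minimum tax over regular tax: 105,240 − 2,595 = 102,645.

102,645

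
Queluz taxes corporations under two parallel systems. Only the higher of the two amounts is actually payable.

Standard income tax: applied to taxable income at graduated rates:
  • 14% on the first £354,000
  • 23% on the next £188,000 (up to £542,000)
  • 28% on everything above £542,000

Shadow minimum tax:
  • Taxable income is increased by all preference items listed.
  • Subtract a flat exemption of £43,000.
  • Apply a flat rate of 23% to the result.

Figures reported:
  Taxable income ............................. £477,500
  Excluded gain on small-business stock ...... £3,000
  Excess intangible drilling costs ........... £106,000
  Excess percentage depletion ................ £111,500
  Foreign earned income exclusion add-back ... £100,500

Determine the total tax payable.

£173,765

Standard income tax:
  £354,000 × 14% = £49,560
  £123,500 × 23% = £28,405
  → £77,965

Shadow minimum tax:
  Adjusted income: £477,500 + £3,000 + £106,000 + £111,500 + £100,500 = £798,500
  Less exemption £43,000 → base £755,500
  £755,500 × 23% = £173,765

£173,765 > £77,965, so the shadow minimum tax is the binding amount.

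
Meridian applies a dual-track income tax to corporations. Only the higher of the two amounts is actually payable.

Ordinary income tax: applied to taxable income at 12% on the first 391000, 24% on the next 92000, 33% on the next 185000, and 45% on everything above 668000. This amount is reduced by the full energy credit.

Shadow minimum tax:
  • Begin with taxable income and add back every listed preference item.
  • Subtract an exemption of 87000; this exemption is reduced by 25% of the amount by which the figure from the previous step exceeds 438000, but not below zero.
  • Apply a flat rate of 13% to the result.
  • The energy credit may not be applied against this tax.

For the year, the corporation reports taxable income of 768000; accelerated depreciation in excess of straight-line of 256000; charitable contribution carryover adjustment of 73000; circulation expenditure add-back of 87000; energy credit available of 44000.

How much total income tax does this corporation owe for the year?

Ordinary income tax:
  391000 × 12% = 46920
  92000 × 24% = 22080
  185000 × 33% = 61050
  100000 × 45% = 45000
  → 175050
  Less energy credit 44000 → 131050

Shadow minimum tax:
  Adjusted income: 768000 + 256000 + 73000 + 87000 = 1184000
  Exemption: 25% × (1184000 − 438000) = 186500 ≥ 87000, so the exemption is fully phased out
  Base: 1184000 − 0 = 1184000
  1184000 × 13% = 153920

153920 > 131050, so the shadow minimum tax is the binding amount.

153920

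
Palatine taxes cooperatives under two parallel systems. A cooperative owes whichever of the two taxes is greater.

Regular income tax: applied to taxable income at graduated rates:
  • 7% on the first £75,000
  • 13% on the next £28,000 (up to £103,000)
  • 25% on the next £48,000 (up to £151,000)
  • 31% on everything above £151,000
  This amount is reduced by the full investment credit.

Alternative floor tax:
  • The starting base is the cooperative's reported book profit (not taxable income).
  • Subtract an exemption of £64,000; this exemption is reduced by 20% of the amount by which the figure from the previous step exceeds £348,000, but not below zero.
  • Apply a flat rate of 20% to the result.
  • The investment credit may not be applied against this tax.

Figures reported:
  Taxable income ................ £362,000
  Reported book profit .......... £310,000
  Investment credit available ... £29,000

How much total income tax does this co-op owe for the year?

Regular income tax:
  £75,000 × 7% = £5,250
  £28,000 × 13% = £3,640
  £48,000 × 25% = £12,000
  £211,000 × 31% = £65,410
  → £86,300
  Less investment credit £29,000 → £57,300

Alternative floor tax:
  Base (reported book profit): £310,000
  Exemption: £310,000 ≤ £348,000, so full £64,000 applies
  Base: £310,000 − £64,000 = £246,000
  £246,000 × 20% = £49,200

£57,300 > £49,200, so the regular income tax governs.

£57,300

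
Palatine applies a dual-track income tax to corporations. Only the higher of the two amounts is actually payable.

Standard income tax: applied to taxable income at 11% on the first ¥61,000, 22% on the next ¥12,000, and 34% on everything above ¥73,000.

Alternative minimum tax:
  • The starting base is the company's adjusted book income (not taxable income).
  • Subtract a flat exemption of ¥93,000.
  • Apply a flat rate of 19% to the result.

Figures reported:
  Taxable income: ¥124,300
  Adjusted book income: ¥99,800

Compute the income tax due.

Standard income tax:
  ¥61,000 × 11% = ¥6,710
  ¥12,000 × 22% = ¥2,640
  ¥51,300 × 34% = ¥17,442
  → ¥26,792

Alternative minimum tax:
  Base (adjusted book income): ¥99,800
  Less exemption ¥93,000 → base ¥6,800
  ¥6,800 × 19% = ¥1,292

¥26,792 > ¥1,292, so the standard income tax governs.

¥26,792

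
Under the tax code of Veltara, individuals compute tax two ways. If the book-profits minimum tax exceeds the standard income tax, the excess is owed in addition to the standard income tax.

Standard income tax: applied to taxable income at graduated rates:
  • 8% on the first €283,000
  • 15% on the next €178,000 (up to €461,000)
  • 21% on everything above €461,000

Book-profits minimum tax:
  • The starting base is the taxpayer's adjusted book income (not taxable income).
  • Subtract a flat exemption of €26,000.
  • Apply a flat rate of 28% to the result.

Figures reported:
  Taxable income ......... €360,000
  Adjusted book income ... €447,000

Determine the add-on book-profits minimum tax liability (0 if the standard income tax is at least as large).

€83,690

Book-profits minimum tax:
  Base (adjusted book income): €447,000
  Less exemption €26,000 → base €421,000
  €421,000 × 28% = €117,880

Standard income tax:
  €283,000 × 8% = €22,640
  €77,000 × 15% = €11,550
  → €34,190

Excess of book-profits minimum tax over standard income tax: €117,880 − €34,190 = €83,690.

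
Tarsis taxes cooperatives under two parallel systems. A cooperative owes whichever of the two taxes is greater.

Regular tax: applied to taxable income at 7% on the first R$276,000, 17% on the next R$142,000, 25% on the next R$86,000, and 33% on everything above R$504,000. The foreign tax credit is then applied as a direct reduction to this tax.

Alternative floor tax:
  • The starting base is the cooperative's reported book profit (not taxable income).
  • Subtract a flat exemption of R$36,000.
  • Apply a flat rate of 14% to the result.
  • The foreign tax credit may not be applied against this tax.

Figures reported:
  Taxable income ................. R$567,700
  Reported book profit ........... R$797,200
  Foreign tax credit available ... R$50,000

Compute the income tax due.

R$106,568

Regular tax:
  R$276,000 × 7% = R$19,320
  R$142,000 × 17% = R$24,140
  R$86,000 × 25% = R$21,500
  R$63,700 × 33% = R$21,021
  → R$85,981
  Less foreign tax credit R$50,000 → R$35,981

Alternative floor tax:
  Base (reported book profit): R$797,200
  Less exemption R$36,000 → base R$761,200
  R$761,200 × 14% = R$106,568

R$106,568 > R$35,981, so the alternative floor tax is the binding amount.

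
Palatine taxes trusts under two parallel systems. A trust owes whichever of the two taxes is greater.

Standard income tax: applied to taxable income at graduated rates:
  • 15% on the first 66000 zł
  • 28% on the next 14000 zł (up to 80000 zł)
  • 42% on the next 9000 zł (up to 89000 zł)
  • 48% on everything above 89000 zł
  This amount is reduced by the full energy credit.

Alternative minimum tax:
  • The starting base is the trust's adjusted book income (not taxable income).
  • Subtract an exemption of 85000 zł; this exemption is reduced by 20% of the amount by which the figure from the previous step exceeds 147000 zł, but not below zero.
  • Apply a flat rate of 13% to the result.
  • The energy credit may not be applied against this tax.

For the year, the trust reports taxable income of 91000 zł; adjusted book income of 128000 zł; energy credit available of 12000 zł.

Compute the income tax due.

6560 zł

Alternative minimum tax:
  Base (adjusted book income): 128000 zł
  Exemption: 128000 zł ≤ 147000 zł, so full 85000 zł applies
  Base: 128000 zł − 85000 zł = 43000 zł
  43000 zł × 13% = 5590 zł

Standard income tax:
  66000 zł × 15% = 9900 zł
  14000 zł × 28% = 3920 zł
  9000 zł × 42% = 3780 zł
  2000 zł × 48% = 960 zł
  → 18560 zł
  Less energy credit 12000 zł → 6560 zł

6560 zł > 5590 zł, so the standard income tax governs.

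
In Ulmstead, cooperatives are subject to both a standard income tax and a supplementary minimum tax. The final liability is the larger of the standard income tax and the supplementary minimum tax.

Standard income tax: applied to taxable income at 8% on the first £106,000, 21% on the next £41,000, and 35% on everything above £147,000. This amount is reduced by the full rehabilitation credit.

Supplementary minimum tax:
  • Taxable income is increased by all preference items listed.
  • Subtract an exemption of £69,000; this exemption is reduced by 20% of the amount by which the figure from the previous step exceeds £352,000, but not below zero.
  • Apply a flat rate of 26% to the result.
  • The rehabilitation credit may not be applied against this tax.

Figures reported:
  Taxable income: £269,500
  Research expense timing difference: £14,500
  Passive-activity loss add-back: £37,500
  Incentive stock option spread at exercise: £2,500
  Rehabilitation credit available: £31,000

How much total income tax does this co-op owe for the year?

Standard income tax:
  £106,000 × 8% = £8,480
  £41,000 × 21% = £8,610
  £122,500 × 35% = £42,875
  → £59,965
  Less rehabilitation credit £31,000 → £28,965

Supplementary minimum tax:
  Adjusted income: £269,500 + £14,500 + £37,500 + £2,500 = £324,000
  Exemption: £324,000 ≤ £352,000, so full £69,000 applies
  Base: £324,000 − £69,000 = £255,000
  £255,000 × 26% = £66,300

£66,300 > £28,965, so the supplementary minimum tax is the binding amount.

£66,300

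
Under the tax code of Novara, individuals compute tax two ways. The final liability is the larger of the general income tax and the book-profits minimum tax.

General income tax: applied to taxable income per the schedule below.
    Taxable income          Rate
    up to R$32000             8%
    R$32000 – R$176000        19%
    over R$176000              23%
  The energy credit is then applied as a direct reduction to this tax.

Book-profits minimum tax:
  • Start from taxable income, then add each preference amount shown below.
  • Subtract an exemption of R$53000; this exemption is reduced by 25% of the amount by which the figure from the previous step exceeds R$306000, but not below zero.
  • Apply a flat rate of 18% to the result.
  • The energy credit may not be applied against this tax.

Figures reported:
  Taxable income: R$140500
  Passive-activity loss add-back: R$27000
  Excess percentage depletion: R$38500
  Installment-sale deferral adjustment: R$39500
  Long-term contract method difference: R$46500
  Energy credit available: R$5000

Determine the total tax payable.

Book-profits minimum tax:
  Adjusted income: R$140500 + R$27000 + R$38500 + R$39500 + R$46500 = R$292000
  Exemption: R$292000 ≤ R$306000, so full R$53000 applies
  Base: R$292000 − R$53000 = R$239000
  R$239000 × 18% = R$43020

General income tax:
  R$32000 × 8% = R$2560
  R$108500 × 19% = R$20615
  → R$23175
  Less energy credit R$5000 → R$18175

R$43020 > R$18175, so the book-profits minimum tax is the binding amount.

R$43020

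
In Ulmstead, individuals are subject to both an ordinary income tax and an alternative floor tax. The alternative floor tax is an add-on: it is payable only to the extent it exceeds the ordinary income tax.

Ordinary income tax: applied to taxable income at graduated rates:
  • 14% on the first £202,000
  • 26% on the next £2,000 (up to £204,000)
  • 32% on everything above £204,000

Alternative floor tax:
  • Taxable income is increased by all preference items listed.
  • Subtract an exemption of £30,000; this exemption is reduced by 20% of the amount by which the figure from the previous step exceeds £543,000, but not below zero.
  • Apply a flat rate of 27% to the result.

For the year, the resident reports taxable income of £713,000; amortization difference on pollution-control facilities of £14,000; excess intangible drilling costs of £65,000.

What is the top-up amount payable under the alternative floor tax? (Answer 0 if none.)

£22,160

Ordinary income tax:
  £202,000 × 14% = £28,280
  £2,000 × 26% = £520
  £509,000 × 32% = £162,880
  → £191,680

Alternative floor tax:
  Adjusted income: £713,000 + £14,000 + £65,000 = £792,000
  Exemption: 20% × (£792,000 − £543,000) = £49,800 ≥ £30,000, so the exemption is fully phased out
  Base: £792,000 − £0 = £792,000
  £792,000 × 27% = £213,840

Excess of alternative floor tax over ordinary income tax: £213,840 − £191,680 = £22,160.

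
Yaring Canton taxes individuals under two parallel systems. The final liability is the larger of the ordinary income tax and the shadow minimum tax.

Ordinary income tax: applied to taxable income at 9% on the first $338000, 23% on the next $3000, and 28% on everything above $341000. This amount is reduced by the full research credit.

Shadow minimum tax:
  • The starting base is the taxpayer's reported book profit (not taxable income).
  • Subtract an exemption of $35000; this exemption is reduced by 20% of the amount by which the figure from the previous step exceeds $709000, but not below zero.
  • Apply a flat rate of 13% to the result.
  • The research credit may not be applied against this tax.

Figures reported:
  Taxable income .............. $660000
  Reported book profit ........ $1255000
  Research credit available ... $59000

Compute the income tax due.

Ordinary income tax:
  $338000 × 9% = $30420
  $3000 × 23% = $690
  $319000 × 28% = $89320
  → $120430
  Less research credit $59000 → $61430

Shadow minimum tax:
  Base (reported book profit): $1255000
  Exemption: 20% × ($1255000 − $709000) = $109200 ≥ $35000, so the exemption is fully phased out
  Base: $1255000 − $0 = $1255000
  $1255000 × 13% = $163150

$163150 > $61430, so the shadow minimum tax is the binding amount.

$163150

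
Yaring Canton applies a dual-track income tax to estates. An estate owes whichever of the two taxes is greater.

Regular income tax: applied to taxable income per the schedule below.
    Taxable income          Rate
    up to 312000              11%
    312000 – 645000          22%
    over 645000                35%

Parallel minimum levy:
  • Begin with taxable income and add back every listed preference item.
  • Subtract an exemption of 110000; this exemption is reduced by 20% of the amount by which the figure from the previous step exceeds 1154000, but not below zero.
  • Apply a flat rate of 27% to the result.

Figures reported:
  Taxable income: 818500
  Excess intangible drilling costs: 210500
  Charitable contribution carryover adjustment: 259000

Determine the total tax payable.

Regular income tax:
  312000 × 11% = 34320
  333000 × 22% = 73260
  173500 × 35% = 60725
  → 168305

Parallel minimum levy:
  Adjusted income: 818500 + 210500 + 259000 = 1288000
  Exemption: 110000 − 20% × (1288000 − 1154000) = 110000 − 26800 = 83200
  Base: 1288000 − 83200 = 1204800
  1204800 × 27% = 325296

325296 > 168305, so the parallel minimum levy is the binding amount.

325296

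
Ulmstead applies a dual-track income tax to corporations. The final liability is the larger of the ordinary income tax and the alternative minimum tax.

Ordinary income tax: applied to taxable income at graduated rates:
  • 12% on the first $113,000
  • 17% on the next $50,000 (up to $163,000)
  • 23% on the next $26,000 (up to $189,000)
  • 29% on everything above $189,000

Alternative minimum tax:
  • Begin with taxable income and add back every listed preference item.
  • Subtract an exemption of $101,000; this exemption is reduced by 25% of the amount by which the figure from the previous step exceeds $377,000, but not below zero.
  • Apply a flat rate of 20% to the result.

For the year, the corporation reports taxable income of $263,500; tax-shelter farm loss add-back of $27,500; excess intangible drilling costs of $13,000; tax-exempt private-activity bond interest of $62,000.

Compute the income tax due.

Alternative minimum tax:
  Adjusted income: $263,500 + $27,500 + $13,000 + $62,000 = $366,000
  Exemption: $366,000 ≤ $377,000, so full $101,000 applies
  Base: $366,000 − $101,000 = $265,000
  $265,000 × 20% = $53,000

Ordinary income tax:
  $113,000 × 12% = $13,560
  $50,000 × 17% = $8,500
  $26,000 × 23% = $5,980
  $74,500 × 29% = $21,605
  → $49,645

$53,000 > $49,645, so the alternative minimum tax is the binding amount.

$53,000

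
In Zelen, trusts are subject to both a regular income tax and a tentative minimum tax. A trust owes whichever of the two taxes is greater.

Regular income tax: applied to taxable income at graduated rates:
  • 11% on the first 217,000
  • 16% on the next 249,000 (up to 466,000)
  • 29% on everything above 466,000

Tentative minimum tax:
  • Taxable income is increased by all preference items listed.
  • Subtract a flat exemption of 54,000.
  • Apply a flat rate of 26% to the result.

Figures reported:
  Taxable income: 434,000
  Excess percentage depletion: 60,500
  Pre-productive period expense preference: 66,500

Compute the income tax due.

131,820

Regular income tax:
  217,000 × 11% = 23,870
  217,000 × 16% = 34,720
  → 58,590

Tentative minimum tax:
  Adjusted income: 434,000 + 60,500 + 66,500 = 561,000
  Less exemption 54,000 → base 507,000
  507,000 × 26% = 131,820

131,820 > 58,590, so the tentative minimum tax is the binding amount.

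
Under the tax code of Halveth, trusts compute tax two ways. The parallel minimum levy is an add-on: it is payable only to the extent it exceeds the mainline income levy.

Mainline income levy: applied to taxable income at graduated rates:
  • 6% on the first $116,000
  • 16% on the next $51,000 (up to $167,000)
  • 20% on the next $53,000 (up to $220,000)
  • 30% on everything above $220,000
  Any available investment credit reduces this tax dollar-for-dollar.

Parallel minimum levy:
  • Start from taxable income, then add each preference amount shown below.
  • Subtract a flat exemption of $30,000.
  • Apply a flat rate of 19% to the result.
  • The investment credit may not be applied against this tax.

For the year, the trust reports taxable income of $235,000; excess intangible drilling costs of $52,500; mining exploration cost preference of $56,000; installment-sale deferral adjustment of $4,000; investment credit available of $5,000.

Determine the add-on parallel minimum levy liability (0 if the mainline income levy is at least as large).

Parallel minimum levy:
  Adjusted income: $235,000 + $52,500 + $56,000 + $4,000 = $347,500
  Less exemption $30,000 → base $317,500
  $317,500 × 19% = $60,325

Mainline income levy:
  $116,000 × 6% = $6,960
  $51,000 × 16% = $8,160
  $53,000 × 20% = $10,600
  $15,000 × 30% = $4,500
  → $30,220
  Less investment credit $5,000 → $25,220

Excess of parallel minimum levy over mainline income levy: $60,325 − $25,220 = $35,105.

$35,105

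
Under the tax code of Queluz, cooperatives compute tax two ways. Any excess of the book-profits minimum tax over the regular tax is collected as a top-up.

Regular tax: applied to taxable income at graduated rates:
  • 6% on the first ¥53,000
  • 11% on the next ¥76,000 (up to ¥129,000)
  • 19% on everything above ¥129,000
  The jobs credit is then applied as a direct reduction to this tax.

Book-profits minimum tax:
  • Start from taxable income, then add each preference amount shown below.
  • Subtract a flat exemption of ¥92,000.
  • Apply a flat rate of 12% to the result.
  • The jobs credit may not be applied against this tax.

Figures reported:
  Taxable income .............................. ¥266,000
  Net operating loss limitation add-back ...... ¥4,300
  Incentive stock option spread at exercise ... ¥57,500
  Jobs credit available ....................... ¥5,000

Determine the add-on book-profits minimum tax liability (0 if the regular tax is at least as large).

¥0

Book-profits minimum tax:
  Adjusted income: ¥266,000 + ¥4,300 + ¥57,500 = ¥327,800
  Less exemption ¥92,000 → base ¥235,800
  ¥235,800 × 12% = ¥28,296

Regular tax:
  ¥53,000 × 6% = ¥3,180
  ¥76,000 × 11% = ¥8,360
  ¥137,000 × 19% = ¥26,030
  → ¥37,570
  Less jobs credit ¥5,000 → ¥32,570

¥28,296 ≤ ¥32,570, so no add-on is due.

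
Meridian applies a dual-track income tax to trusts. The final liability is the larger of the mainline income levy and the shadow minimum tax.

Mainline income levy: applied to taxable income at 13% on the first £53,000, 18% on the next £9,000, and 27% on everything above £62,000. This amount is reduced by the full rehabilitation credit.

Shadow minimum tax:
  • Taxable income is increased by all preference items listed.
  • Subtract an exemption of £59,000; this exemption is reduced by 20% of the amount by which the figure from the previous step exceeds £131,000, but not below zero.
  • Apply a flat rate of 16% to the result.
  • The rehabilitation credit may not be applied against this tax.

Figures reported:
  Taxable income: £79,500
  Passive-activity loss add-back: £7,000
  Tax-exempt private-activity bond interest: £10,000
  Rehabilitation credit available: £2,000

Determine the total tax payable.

Shadow minimum tax:
  Adjusted income: £79,500 + £7,000 + £10,000 = £96,500
  Exemption: £96,500 ≤ £131,000, so full £59,000 applies
  Base: £96,500 − £59,000 = £37,500
  £37,500 × 16% = £6,000

Mainline income levy:
  £53,000 × 13% = £6,890
  £9,000 × 18% = £1,620
  £17,500 × 27% = £4,725
  → £13,235
  Less rehabilitation credit £2,000 → £11,235

£11,235 > £6,000, so the mainline income levy governs.

£11,235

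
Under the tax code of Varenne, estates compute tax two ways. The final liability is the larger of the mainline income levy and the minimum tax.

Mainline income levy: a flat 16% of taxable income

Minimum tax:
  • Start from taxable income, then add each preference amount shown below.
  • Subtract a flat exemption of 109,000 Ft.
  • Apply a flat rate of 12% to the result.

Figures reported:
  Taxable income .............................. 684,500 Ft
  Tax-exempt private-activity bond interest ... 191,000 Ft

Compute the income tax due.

109,520 Ft

Minimum tax:
  Adjusted income: 684,500 Ft + 191,000 Ft = 875,500 Ft
  Less exemption 109,000 Ft → base 766,500 Ft
  766,500 Ft × 12% = 91,980 Ft

Mainline income levy:
  684,500 Ft × 16% = 109,520 Ft

109,520 Ft > 91,980 Ft, so the mainline income levy governs.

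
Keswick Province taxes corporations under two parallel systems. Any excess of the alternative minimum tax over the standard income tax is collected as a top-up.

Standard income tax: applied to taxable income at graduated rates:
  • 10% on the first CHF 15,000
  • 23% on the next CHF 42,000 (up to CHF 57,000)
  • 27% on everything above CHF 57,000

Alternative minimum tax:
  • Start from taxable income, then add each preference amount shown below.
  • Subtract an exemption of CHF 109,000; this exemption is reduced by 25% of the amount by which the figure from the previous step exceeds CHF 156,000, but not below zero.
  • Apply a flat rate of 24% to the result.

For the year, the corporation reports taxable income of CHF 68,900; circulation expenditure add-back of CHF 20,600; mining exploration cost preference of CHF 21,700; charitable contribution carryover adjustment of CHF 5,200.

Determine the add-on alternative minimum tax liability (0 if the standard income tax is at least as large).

CHF 0

Alternative minimum tax:
  Adjusted income: CHF 68,900 + CHF 20,600 + CHF 21,700 + CHF 5,200 = CHF 116,400
  Exemption: CHF 116,400 ≤ CHF 156,000, so full CHF 109,000 applies
  Base: CHF 116,400 − CHF 109,000 = CHF 7,400
  CHF 7,400 × 24% = CHF 1,776

Standard income tax:
  CHF 15,000 × 10% = CHF 1,500
  CHF 42,000 × 23% = CHF 9,660
  CHF 11,900 × 27% = CHF 3,213
  → CHF 14,373

CHF 1,776 ≤ CHF 14,373, so no add-on is due.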